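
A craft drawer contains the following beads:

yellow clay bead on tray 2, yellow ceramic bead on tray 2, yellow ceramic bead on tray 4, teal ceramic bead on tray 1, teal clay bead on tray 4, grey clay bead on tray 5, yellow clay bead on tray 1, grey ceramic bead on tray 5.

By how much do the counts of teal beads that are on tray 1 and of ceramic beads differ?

teal beads on tray 1: 1. ceramic beads: 4.
|1 − 4| = 4 − 1 = 3.

3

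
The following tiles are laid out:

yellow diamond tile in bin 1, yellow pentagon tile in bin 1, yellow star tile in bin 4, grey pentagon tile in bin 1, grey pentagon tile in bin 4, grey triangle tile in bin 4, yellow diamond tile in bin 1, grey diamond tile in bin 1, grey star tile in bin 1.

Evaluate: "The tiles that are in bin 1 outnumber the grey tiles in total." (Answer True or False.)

There are 6 tiles in bin 1.
There are 5 grey tiles.
The claim requires 6 > 5, which holds.

True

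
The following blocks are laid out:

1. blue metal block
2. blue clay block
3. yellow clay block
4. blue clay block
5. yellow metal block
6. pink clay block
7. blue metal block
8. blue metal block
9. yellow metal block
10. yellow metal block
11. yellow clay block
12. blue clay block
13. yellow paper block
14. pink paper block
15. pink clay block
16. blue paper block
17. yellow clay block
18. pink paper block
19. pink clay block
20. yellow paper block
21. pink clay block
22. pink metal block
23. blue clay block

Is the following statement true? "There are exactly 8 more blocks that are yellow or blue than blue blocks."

True

|blocks that are yellow or blue| = 16.
|blue blocks| = 8.
The claim requires 16 − 8 (= 8) to equal 8, which holds.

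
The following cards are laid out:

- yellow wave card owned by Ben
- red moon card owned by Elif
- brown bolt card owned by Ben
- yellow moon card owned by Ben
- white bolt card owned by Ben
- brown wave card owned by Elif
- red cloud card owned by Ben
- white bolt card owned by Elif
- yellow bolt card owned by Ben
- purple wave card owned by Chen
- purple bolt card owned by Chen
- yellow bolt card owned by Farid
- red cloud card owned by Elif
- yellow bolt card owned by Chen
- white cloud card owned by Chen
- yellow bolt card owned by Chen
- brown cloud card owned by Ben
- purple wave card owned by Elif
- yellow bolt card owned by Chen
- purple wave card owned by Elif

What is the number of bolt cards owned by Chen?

4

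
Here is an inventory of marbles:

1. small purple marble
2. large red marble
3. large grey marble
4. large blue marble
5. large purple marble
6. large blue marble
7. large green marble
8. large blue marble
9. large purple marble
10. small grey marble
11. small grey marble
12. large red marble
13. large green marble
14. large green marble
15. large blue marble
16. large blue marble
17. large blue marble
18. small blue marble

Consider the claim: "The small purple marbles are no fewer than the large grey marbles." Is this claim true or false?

True

|small purple marbles| = 1.
|large grey marbles| = 1.
The claim requires 1 ≥ 1, which holds.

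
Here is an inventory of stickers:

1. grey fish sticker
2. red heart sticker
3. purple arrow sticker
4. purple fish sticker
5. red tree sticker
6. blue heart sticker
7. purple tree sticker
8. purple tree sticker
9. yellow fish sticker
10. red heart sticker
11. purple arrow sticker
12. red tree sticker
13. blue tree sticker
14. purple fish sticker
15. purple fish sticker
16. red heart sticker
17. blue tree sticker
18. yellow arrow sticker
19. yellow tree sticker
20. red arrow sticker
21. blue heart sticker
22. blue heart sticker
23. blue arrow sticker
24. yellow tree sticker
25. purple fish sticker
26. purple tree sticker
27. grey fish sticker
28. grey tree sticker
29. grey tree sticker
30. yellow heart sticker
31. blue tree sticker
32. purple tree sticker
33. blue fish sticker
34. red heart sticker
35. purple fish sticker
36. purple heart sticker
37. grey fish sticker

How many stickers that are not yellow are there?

32

Total stickers: 37; with the excluded value: 5; remaining 37 − 5 = 32.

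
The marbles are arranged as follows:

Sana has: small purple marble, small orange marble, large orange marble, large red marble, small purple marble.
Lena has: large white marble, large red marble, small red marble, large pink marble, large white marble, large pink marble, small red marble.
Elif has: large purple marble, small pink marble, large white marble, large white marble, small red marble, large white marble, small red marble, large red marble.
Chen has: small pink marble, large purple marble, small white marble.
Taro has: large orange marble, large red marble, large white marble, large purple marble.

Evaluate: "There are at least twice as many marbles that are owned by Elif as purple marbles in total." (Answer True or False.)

False

Count of marbles owned by Elif: 8.
There are 5 purple marbles.
The claim requires 8 ≥ 2 × 5 = 10, which does not hold.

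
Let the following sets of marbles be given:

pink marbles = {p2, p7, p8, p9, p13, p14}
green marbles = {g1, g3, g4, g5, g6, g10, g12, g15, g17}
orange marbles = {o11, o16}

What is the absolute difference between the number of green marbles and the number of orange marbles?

green marbles: 9. orange marbles: 2.
|9 − 2| = 9 − 2 = 7.

7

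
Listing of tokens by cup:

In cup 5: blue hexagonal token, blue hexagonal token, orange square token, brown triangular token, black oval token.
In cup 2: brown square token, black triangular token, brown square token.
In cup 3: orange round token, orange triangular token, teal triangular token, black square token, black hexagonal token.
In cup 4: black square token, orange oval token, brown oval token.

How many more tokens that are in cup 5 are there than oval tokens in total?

2

tokens in cup 5: 5.
oval tokens: 3.
5 − 3 = 2.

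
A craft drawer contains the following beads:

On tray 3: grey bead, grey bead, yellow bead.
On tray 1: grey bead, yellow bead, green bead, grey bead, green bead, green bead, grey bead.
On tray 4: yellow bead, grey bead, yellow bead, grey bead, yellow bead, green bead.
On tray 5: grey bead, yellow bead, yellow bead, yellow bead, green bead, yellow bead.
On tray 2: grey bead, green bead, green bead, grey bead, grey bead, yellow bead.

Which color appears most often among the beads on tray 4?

Counts by color (restricted to beads on tray 4): yellow 3, grey 2, green 1.
The maximum is 3, held uniquely by yellow.

yellow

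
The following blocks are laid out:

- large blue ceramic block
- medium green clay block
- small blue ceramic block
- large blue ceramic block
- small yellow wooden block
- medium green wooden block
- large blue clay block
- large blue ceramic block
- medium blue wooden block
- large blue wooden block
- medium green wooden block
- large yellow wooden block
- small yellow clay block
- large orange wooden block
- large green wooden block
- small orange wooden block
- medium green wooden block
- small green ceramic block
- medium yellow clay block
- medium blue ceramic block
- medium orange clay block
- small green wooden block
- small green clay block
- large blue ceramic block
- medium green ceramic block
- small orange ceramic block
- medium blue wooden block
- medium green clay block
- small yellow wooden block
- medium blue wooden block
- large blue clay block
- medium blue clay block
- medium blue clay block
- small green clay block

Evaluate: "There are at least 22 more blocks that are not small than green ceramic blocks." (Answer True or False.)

|blocks that are not small| = 24.
|green ceramic blocks| = 2.
The claim requires 24 − 2 = 22 ≥ 22, which holds.

True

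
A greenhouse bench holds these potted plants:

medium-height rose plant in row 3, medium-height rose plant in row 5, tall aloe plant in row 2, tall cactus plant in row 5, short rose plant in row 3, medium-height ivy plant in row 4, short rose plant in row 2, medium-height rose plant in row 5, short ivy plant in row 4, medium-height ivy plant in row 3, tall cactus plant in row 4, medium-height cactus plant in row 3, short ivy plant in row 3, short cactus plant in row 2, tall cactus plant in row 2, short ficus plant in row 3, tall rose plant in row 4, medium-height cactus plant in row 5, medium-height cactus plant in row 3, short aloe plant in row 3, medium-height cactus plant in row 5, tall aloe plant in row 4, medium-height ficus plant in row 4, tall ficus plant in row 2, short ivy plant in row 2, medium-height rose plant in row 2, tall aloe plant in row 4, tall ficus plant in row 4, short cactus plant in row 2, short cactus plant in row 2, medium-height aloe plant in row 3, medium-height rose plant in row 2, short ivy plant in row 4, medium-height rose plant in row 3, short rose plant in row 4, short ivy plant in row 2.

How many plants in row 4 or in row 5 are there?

in row 4: 10; in row 5: 5; together 10 + 5 = 15.

15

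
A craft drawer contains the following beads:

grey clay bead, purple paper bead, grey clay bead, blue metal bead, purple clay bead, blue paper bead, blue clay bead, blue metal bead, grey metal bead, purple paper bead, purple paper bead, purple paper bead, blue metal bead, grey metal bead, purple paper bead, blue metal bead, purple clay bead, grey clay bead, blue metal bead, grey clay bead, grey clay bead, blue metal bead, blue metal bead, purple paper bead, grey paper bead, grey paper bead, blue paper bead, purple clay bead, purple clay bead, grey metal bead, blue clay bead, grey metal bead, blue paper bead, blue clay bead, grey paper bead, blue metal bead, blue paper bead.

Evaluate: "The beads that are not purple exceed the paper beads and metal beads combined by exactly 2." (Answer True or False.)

True

|beads that are not purple| = 27.
paper beads: 13; metal beads: 12; combined: 13 + 12 = 25.
The claim requires 27 − 25 (= 2) to equal 2, which holds.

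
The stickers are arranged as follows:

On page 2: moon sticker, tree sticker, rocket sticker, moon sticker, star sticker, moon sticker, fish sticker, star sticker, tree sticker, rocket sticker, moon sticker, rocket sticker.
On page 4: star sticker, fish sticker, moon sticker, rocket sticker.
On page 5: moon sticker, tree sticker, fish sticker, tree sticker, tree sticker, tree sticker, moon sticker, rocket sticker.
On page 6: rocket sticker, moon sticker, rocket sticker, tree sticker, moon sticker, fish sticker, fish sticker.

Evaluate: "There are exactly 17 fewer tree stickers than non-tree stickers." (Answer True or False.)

There are 7 tree stickers.
There are 24 non-tree stickers.
The claim requires 24 − 7 (= 17) to equal 17, which holds.

True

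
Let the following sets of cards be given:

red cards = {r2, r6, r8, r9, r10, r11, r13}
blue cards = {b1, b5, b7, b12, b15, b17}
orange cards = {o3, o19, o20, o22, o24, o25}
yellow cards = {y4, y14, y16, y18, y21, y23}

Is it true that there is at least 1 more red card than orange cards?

True

There are 7 red cards.
There are 6 orange cards.
The claim requires 7 − 6 = 1 ≥ 1, which holds.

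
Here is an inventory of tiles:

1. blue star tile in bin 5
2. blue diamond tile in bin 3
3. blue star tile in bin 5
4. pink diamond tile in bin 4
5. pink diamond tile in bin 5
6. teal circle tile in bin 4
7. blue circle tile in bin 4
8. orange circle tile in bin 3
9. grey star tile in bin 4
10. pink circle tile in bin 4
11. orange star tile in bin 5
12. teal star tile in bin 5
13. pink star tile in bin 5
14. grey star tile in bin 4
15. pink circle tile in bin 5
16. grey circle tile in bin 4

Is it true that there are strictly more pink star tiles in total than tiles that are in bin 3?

False

pink star tiles: 1.
tiles in bin 3: 2.
The claim requires 1 > 2, which does not hold.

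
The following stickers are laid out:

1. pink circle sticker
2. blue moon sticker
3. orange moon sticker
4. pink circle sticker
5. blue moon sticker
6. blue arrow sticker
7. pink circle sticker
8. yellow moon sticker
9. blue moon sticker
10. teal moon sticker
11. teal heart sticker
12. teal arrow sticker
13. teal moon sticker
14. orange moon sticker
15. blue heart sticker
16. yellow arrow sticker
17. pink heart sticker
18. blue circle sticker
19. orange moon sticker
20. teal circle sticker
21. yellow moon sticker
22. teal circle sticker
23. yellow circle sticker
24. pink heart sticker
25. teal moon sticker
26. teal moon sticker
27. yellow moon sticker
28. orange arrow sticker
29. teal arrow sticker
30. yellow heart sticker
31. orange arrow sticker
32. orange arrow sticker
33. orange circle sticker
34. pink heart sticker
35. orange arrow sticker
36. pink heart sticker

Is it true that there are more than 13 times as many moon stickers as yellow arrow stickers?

False

There are 13 moon stickers.
There is 1 yellow arrow sticker.
The claim requires 13 > 13 × 1 = 13, which does not hold.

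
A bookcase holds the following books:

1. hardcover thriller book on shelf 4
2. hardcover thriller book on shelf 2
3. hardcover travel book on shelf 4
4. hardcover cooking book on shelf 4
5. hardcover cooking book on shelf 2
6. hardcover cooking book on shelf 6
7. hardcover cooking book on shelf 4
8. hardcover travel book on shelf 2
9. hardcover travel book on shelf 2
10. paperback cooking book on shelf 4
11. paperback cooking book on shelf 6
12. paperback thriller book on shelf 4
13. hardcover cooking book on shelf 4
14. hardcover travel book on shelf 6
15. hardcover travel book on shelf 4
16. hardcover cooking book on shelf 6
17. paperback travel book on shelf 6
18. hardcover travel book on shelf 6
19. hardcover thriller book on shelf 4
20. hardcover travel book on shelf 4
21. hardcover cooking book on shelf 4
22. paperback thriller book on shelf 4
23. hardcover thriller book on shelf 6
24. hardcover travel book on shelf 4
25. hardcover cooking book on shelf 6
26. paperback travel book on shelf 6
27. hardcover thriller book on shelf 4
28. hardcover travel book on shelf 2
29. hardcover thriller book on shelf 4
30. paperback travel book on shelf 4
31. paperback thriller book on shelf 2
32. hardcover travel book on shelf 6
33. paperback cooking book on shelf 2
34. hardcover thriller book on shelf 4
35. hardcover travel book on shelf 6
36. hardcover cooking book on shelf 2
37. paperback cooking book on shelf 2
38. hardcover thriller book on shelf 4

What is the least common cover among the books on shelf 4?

Counts by cover (restricted to books on shelf 4): hardcover 14, paperback 4.
The minimum is 4, held uniquely by paperback.

paperback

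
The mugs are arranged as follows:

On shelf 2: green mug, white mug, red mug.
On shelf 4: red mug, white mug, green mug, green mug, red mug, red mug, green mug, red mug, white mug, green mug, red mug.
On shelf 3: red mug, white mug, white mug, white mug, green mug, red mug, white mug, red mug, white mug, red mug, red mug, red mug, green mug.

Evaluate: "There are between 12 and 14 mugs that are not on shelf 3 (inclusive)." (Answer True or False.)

There are 14 mugs that are not on shelf 3.
The claim requires 12 ≤ 14 ≤ 14, which holds.

True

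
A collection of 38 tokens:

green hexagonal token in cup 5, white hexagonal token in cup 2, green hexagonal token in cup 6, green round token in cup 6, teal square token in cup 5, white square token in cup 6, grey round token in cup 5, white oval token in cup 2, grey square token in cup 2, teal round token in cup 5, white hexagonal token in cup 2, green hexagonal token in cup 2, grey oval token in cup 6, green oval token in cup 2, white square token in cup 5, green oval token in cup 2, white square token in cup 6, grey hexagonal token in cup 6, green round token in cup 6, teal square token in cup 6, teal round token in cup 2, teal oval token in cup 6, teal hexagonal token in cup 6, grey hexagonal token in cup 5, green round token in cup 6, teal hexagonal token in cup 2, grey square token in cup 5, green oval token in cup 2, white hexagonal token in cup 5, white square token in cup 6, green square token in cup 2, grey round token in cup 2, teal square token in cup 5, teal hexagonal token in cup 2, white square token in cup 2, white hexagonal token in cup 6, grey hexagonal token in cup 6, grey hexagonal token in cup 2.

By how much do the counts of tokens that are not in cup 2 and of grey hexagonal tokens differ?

19

tokens that are not in cup 2: 23. grey hexagonal tokens: 4.
|23 − 4| = 23 − 4 = 19.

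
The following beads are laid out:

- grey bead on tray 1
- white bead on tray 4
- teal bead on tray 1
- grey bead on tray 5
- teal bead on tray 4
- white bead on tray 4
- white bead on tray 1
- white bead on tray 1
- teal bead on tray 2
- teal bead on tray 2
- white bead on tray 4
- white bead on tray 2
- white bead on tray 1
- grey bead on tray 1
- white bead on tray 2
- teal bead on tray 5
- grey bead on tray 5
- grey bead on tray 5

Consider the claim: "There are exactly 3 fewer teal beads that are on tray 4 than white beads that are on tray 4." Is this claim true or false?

False

There is 1 teal bead on tray 4.
There are 3 white beads on tray 4.
The claim requires 3 − 1 (= 2) to equal 3, which does not hold.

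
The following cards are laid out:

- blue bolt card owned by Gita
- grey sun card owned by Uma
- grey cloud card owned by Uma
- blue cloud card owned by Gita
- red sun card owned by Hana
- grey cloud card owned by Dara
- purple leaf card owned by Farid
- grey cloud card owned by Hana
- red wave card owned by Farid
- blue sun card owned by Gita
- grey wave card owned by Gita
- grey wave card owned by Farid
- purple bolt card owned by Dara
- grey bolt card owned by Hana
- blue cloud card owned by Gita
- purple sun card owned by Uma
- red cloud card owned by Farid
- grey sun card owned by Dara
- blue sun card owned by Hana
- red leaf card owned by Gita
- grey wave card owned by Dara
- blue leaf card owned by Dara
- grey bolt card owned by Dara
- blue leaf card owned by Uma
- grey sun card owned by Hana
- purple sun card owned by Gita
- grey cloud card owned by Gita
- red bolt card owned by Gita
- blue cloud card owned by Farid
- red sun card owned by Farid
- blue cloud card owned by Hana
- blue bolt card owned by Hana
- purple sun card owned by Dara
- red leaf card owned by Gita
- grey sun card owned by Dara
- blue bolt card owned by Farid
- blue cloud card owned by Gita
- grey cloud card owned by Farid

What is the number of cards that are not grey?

Total cards: 38; with the excluded value: 14; remaining 38 − 14 = 24.

24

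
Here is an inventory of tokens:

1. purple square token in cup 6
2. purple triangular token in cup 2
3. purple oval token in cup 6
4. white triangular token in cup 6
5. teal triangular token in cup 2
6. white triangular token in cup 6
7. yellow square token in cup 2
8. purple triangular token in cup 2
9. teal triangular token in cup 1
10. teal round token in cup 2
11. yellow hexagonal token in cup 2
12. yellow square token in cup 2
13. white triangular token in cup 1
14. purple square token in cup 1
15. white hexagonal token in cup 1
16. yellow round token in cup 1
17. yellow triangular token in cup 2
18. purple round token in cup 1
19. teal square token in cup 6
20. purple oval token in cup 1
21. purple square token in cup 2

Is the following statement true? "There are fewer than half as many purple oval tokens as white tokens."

purple oval tokens: 2.
white tokens: 4.
The claim requires 2 × 2 = 4 < 4, which does not hold.

False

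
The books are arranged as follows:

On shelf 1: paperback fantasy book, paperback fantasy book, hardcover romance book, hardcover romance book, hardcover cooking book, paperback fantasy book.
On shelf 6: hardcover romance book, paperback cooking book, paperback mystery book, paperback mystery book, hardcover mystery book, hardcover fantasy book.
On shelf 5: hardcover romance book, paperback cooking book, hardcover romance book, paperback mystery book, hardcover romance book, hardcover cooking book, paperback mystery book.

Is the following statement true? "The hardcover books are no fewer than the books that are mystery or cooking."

|hardcover books| = 10.
|books that are mystery or cooking| = 9.
The claim requires 10 ≥ 9, which holds.

True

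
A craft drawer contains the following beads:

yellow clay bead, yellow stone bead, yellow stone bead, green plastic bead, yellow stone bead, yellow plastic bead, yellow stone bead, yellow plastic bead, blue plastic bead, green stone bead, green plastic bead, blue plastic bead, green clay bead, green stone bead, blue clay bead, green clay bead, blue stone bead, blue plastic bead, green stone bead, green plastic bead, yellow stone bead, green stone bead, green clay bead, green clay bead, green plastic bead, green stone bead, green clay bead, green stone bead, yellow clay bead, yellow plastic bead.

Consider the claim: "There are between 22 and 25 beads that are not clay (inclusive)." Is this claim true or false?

True

|beads that are not clay| = 22.
The claim requires 22 ≤ 22 ≤ 25, which holds.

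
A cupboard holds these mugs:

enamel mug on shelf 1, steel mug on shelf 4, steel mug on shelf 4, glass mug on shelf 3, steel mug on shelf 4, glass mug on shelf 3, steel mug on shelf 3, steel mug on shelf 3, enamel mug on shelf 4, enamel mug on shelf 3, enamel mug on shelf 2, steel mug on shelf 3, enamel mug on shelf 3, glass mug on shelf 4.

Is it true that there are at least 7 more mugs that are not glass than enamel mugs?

False

|mugs that are not glass| = 11.
|enamel mugs| = 5.
The claim requires 11 − 5 = 6 ≥ 7, which does not hold.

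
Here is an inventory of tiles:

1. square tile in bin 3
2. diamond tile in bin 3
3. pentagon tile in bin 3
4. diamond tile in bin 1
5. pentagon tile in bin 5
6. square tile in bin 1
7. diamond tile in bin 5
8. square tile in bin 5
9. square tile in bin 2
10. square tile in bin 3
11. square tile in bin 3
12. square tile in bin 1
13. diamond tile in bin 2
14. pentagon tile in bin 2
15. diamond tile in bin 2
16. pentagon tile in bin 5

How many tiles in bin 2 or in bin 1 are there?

7

in bin 1: 3; in bin 2: 4; together 3 + 4 = 7.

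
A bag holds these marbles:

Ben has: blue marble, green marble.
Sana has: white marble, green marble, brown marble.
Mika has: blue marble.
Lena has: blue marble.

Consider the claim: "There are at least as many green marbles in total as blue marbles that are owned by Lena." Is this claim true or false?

green marbles: 2.
blue marbles owned by Lena: 1.
The claim requires 2 ≥ 1, which holds.

True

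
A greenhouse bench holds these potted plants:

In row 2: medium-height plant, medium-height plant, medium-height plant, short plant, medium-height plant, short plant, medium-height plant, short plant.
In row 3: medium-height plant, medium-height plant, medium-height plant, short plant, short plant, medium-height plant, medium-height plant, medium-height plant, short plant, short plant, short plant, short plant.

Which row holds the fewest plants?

row 2

Counts by row: row 3→12, row 2→8.
The minimum is 8, held uniquely by row 2.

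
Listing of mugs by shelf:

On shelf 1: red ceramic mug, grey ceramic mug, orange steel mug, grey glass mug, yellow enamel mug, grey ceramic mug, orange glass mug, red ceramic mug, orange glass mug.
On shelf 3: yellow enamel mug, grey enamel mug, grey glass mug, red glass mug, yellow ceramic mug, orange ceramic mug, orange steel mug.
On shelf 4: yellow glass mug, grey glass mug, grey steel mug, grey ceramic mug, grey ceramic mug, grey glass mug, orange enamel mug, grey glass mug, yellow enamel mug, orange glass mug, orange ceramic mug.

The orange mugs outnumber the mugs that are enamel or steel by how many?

orange mugs: 8.
mugs that are enamel or steel: 8.
8 − 8 = 0.

0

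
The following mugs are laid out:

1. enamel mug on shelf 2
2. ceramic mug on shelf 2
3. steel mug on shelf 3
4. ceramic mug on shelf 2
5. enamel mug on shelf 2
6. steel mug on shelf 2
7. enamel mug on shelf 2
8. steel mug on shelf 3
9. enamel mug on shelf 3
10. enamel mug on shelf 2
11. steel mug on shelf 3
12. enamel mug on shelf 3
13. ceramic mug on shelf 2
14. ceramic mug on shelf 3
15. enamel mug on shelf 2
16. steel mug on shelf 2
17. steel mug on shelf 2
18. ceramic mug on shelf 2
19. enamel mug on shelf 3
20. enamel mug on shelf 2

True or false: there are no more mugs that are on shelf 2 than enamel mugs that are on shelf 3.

False

mugs on shelf 2: 13.
enamel mugs on shelf 3: 3.
The claim requires 13 ≤ 3, which does not hold.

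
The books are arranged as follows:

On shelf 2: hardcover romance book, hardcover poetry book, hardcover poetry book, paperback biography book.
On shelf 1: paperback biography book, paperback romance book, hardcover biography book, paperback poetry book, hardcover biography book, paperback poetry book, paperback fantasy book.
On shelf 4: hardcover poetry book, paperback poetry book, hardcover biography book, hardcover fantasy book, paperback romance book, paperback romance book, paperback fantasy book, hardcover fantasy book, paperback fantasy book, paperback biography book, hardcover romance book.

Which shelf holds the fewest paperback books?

Counts by shelf (restricted to paperback books): shelf 4→6, shelf 1→5, shelf 2→1.
The minimum is 1, held uniquely by shelf 2.

shelf 2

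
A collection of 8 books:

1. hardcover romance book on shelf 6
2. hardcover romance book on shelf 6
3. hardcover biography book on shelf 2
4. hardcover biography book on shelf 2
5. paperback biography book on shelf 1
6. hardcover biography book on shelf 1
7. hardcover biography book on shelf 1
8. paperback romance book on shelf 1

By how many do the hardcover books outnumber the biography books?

1

hardcover books: 6.
biography books: 5.
6 − 5 = 1.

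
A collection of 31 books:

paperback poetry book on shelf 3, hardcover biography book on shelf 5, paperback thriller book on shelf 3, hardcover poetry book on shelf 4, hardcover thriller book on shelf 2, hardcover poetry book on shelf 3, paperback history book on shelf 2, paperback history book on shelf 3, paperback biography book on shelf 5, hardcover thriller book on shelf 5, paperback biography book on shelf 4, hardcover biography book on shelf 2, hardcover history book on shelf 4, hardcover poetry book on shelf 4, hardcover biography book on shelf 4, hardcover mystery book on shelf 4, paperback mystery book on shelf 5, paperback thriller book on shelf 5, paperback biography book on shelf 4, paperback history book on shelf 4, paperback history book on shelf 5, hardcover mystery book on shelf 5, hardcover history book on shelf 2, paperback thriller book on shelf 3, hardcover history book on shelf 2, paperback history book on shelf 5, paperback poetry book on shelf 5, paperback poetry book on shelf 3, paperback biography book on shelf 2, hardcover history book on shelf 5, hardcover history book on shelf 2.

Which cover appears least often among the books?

Counts by cover: paperback 16, hardcover 15.
The minimum is 15, held uniquely by hardcover.

hardcover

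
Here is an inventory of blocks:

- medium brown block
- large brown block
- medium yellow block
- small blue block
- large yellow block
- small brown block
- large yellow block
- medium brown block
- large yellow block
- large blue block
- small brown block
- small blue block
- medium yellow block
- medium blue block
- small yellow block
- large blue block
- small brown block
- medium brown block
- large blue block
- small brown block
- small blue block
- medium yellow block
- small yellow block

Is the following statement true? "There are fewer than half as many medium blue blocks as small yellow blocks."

There is 1 medium blue block.
There are 2 small yellow blocks.
The claim requires 2 × 1 = 2 < 2, which does not hold.

False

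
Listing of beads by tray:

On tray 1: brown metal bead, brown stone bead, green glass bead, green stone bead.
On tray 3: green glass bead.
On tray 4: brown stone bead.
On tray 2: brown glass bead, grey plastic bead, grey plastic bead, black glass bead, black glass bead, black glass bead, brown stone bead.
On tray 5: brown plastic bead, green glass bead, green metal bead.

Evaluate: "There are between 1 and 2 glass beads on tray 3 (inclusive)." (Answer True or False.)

True

There is 1 glass bead on tray 3.
The claim requires 1 ≤ 1 ≤ 2, which holds.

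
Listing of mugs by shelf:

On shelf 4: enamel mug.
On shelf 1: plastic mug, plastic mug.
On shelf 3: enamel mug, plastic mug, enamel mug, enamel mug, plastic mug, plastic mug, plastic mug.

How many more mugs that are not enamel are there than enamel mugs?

2

mugs that are not enamel: 6.
enamel mugs: 4.
6 − 4 = 2.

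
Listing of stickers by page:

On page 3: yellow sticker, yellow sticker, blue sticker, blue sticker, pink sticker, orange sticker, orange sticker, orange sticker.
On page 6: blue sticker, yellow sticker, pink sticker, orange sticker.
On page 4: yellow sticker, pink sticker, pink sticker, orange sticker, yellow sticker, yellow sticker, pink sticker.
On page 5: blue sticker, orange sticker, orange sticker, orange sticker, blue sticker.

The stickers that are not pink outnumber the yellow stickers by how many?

13

stickers that are not pink: 19.
yellow stickers: 6.
19 − 6 = 13.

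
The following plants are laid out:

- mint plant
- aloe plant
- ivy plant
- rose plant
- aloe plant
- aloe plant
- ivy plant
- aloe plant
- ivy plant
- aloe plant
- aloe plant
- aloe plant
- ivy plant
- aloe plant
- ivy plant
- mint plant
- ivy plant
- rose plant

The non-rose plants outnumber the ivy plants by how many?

10

non-rose plants: 16.
ivy plants: 6.
16 − 6 = 10.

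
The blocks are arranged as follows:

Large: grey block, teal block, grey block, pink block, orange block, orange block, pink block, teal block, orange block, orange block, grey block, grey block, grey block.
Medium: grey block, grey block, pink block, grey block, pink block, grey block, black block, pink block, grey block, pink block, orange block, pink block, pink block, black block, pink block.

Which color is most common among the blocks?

Counts by color: grey 10, pink 9, orange 5, teal 2, black 2.
The maximum is 10, held uniquely by grey.

grey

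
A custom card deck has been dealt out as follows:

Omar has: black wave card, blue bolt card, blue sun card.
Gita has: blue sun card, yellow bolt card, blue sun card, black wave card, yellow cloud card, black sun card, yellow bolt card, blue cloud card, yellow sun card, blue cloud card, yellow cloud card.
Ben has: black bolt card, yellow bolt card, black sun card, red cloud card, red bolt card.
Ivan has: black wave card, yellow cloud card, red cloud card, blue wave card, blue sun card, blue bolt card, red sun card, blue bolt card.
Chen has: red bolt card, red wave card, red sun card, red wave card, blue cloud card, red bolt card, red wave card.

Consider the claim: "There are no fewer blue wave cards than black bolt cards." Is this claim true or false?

True

blue wave cards: 1.
black bolt cards: 1.
The claim requires 1 ≥ 1, which holds.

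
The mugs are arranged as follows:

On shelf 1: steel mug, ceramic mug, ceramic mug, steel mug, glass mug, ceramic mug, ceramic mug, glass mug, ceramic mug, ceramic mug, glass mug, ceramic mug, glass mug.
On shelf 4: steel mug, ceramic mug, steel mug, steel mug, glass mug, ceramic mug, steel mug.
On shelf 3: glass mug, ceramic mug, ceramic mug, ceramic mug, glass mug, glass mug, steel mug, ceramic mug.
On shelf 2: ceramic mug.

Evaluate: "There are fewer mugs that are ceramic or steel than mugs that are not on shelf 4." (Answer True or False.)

True

mugs that are ceramic or steel: 21.
mugs that are not on shelf 4: 22.
The claim requires 21 < 22, which holds.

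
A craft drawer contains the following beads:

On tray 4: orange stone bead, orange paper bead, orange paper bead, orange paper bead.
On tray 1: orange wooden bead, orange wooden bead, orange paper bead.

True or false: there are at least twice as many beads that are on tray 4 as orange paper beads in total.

|beads on tray 4| = 4.
|orange paper beads| = 4.
The claim requires 4 ≥ 2 × 4 = 8, which does not hold.

False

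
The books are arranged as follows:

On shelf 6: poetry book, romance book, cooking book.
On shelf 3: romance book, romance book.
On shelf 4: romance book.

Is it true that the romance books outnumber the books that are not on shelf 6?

romance books: 4.
books that are not on shelf 6: 3.
The claim requires 4 > 3, which holds.

True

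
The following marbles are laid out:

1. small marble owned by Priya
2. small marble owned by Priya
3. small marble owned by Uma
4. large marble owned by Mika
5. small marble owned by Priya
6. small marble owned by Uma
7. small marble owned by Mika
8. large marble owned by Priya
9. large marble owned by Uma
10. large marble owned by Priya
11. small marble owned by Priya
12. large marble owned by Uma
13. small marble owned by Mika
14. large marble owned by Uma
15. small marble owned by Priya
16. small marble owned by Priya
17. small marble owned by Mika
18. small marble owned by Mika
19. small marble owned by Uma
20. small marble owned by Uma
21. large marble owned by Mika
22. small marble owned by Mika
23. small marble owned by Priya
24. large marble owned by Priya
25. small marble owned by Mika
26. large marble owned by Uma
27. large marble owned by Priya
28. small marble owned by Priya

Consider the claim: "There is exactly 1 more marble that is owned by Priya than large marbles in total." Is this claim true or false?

marbles owned by Priya: 12.
large marbles: 10.
The claim requires 12 − 10 (= 2) to equal 1, which does not hold.

False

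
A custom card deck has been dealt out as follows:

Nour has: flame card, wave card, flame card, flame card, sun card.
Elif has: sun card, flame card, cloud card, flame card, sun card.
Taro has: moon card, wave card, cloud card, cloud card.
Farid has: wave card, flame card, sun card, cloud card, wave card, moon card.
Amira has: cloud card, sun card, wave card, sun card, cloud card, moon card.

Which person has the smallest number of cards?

Taro

Counts by player: Farid→6, Amira→6, Nour→5, Elif→5, Taro→4.
The minimum is 4, held uniquely by Taro.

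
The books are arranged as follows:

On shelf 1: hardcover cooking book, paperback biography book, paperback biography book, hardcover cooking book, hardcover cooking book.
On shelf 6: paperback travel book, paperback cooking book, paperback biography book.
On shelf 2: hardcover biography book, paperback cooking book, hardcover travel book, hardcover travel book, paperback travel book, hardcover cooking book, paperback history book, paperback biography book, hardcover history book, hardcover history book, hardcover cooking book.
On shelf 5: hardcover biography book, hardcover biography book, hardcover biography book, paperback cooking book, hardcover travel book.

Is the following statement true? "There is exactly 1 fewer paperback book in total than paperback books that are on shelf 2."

False

There are 10 paperback books.
There are 4 paperback books on shelf 2.
The claim requires 4 − 10 (= -6) to equal 1, which does not hold.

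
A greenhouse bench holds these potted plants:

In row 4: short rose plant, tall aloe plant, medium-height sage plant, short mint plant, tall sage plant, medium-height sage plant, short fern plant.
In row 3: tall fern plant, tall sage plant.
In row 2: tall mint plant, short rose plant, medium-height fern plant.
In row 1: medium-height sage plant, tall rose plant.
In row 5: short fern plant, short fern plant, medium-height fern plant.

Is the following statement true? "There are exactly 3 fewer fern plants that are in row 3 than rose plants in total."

False

There is 1 fern plant in row 3.
There are 3 rose plants.
The claim requires 3 − 1 (= 2) to equal 3, which does not hold.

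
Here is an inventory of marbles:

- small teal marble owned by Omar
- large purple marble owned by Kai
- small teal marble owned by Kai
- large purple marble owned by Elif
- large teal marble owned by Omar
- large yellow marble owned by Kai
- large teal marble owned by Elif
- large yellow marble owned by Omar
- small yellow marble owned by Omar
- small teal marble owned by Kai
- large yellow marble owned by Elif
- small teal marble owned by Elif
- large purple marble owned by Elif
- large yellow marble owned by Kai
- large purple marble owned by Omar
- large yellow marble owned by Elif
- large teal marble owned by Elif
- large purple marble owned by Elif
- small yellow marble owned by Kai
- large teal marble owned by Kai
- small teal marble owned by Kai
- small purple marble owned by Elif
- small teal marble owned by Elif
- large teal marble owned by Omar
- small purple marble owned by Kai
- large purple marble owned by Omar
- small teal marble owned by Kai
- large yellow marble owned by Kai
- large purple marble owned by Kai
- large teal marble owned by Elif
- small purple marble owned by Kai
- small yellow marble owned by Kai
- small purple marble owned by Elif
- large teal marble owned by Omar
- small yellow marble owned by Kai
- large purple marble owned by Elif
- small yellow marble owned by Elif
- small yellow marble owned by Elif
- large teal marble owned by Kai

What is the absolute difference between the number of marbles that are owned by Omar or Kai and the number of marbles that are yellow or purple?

marbles owned by Omar or Kai: 24. marbles that are yellow or purple: 24.
|24 − 24| = 24 − 24 = 0.

0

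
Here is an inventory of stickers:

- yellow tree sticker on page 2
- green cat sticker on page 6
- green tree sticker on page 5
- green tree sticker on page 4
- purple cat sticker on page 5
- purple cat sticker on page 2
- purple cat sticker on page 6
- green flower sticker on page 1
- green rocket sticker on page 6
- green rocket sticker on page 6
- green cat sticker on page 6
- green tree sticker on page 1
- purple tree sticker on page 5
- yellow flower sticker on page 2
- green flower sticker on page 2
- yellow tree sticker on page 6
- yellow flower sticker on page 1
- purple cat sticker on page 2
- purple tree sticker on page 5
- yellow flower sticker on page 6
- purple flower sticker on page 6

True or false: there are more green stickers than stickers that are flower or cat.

green stickers: 9.
stickers that are flower or cat: 12.
The claim requires 9 > 12, which does not hold.

False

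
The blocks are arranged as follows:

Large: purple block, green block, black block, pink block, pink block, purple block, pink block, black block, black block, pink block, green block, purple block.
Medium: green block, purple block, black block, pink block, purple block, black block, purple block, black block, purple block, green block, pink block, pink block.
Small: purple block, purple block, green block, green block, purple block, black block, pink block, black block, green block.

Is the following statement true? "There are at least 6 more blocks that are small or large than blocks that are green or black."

blocks that are small or large: 21.
blocks that are green or black: 15.
The claim requires 21 − 15 = 6 ≥ 6, which holds.

True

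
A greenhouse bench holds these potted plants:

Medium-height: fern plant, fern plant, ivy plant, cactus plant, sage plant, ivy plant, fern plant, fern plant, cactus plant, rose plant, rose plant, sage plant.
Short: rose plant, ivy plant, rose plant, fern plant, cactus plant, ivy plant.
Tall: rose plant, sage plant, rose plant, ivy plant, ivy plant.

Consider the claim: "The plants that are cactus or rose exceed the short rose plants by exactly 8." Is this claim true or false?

There are 9 plants that are cactus or rose.
There are 2 short rose plants.
The claim requires 9 − 2 (= 7) to equal 8, which does not hold.

False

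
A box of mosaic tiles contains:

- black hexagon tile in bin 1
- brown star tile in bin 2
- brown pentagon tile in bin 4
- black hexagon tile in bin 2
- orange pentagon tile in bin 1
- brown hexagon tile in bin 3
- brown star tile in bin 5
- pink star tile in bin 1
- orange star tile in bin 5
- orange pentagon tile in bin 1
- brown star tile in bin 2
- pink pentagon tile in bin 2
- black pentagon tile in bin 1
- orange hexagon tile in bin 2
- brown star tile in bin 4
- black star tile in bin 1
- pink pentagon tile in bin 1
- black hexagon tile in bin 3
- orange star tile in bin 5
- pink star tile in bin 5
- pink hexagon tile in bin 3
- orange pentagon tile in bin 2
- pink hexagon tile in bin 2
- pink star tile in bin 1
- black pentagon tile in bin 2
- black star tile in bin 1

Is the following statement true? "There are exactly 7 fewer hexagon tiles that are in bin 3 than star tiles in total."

hexagon tiles in bin 3: 3.
star tiles: 11.
The claim requires 11 − 3 (= 8) to equal 7, which does not hold.

False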